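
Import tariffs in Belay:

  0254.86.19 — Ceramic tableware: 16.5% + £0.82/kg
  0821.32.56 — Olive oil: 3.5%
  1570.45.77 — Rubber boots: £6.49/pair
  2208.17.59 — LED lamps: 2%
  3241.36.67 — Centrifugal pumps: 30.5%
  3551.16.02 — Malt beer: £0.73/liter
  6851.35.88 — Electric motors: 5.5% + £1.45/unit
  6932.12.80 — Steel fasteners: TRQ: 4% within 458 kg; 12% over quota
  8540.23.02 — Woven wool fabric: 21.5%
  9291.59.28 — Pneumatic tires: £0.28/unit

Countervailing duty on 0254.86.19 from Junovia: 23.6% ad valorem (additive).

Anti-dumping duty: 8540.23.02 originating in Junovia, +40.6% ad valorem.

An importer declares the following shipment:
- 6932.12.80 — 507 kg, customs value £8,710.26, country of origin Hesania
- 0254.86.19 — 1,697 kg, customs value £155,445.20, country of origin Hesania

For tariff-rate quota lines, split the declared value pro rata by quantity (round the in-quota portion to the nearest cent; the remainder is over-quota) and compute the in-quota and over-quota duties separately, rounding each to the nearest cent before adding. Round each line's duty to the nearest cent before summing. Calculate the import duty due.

£27,455.76

Line 1 (6932.12.80, Hesania, 507 kg, £8,710.26):
Code 6932.12.80 is under a tariff-rate quota (threshold 458 kg). In-quota: 458 kg at 4%; over-quota: 49 kg at 12%.
Pro-rata value split: in-quota = £8,710.26 × 458/507 = £7,868.44; over-quota = £8,710.26 − £7,868.44 = £841.82.
In-quota duty = £7,868.44 × 4% = £314.74. Over-quota duty = £841.82 × 12% = £101.02.
Line duty = £314.74 + £101.02 = £415.76.
Line 2 (0254.86.19, Hesania, 1,697 kg, £155,445.20):
Base rate for 0254.86.19 is 16.5% + £0.82/kg.
The additional-duty order on 0254.86.19 targets Junovia, not Hesania; it does not apply.
Duty = £155,445.20 × 16.5% + 1,697 × £0.82 = £27,040.00.
Total = £415.76 + £27,040.00 = £27,455.76.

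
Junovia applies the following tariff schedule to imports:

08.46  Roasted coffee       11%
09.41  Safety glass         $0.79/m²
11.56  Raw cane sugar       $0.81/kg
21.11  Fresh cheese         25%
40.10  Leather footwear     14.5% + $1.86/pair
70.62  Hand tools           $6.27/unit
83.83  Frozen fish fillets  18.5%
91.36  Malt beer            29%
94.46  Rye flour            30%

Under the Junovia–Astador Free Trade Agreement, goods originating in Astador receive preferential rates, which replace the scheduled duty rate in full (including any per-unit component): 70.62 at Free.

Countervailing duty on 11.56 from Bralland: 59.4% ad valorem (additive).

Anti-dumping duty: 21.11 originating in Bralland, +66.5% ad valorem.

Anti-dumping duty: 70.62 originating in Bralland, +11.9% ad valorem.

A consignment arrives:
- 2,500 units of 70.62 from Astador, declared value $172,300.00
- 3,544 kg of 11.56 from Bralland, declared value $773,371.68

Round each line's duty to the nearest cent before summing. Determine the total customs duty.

Line 1 (70.62, Astador, 2,500 units, $172,300.00):
Base rate for 70.62 is $6.27/unit.
Origin Astador qualifies under the Junovia–Astador agreement and 70.62 is covered: preferential rate Free applies instead.
The additional-duty order on 70.62 targets Bralland, not Astador; it does not apply.
Duty = $172,300.00 × 0% = $0.00.
Line 2 (11.56, Bralland, 3,544 kg, $773,371.68):
Base rate for 11.56 is $0.81/kg.
Additional duty on 11.56 from Bralland: +59.4% ad valorem. Applied ad valorem rate = 59.4%.
Duty = $773,371.68 × 59.4% + 3,544 × $0.81 = $462,253.42.
Total = $0.00 + $462,253.42 = $462,253.42.

$462,253.42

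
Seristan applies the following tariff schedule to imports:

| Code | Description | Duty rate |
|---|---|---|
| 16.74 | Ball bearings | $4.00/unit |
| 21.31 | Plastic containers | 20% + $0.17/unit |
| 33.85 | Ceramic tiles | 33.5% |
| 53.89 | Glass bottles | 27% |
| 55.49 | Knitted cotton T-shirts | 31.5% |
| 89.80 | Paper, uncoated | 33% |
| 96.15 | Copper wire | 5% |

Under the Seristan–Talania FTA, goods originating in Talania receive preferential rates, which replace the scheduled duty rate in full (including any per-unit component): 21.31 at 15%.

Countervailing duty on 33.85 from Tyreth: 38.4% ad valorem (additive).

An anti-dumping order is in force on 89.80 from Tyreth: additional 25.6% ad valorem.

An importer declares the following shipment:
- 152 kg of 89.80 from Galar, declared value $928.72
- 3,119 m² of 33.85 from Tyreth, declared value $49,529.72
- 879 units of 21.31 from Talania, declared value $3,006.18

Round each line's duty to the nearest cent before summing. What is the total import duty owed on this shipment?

Line 1 (89.80, Galar, 152 kg, $928.72):
Base rate for 89.80 is 33%.
The additional-duty order on 89.80 targets Tyreth, not Galar; it does not apply.
Duty = $928.72 × 33% = $306.48.
Line 2 (33.85, Tyreth, 3,119 m², $49,529.72):
Base rate for 33.85 is 33.5%.
Additional duty on 33.85 from Tyreth: +38.4%. Applied ad valorem rate: 33.5% + 38.4% = 71.9%.
Duty = $49,529.72 × 71.9% = $35,611.87.
Line 3 (21.31, Talania, 879 units, $3,006.18):
Base rate for 21.31 is 20% + $0.17/unit.
Origin Talania qualifies under the Seristan–Talania agreement and 21.31 is covered: preferential rate 15% applies instead.
Duty = $3,006.18 × 15% = $450.93.
Total = $306.48 + $35,611.87 + $450.93 = $36,369.28.

$36,369.28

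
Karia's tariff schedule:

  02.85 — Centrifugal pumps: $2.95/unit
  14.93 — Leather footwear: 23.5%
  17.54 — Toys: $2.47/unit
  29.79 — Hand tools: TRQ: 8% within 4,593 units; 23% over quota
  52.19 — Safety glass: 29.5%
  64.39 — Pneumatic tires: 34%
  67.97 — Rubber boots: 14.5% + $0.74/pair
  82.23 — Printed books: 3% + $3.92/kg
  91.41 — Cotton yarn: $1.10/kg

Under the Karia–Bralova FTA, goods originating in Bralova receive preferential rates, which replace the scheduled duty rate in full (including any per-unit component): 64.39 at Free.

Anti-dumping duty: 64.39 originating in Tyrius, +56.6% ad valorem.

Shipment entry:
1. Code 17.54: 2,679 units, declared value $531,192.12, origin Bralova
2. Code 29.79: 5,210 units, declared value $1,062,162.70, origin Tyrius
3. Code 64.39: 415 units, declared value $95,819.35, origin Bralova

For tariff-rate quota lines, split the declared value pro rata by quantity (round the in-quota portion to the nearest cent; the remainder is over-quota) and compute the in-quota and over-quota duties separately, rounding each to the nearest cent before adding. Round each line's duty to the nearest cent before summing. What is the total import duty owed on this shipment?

$110,458.31

Line 1 (17.54, Bralova, 2,679 units, $531,192.12):
Base rate for 17.54 is $2.47/unit.
Origin Bralova is the FTA partner but 17.54 is not on the preference list; base rate stands.
Duty = 2,679 × $2.47 = $6,617.13.
Line 2 (29.79, Tyrius, 5,210 units, $1,062,162.70):
Code 29.79 is under a tariff-rate quota (threshold 4,593 units). In-quota: 4,593 units at 8%; over-quota: 617 units at 23%.
Pro-rata value split: in-quota = $1,062,162.70 × 4,593/5,210 = $936,374.91; over-quota = $1,062,162.70 − $936,374.91 = $125,787.79.
In-quota duty = $936,374.91 × 8% = $74,909.99. Over-quota duty = $125,787.79 × 23% = $28,931.19.
Line duty = $74,909.99 + $28,931.19 = $103,841.18.
Line 3 (64.39, Bralova, 415 units, $95,819.35):
Base rate for 64.39 is 34%.
Origin Bralova qualifies under the Karia–Bralova agreement and 64.39 is covered: preferential rate Free applies instead.
The additional-duty order on 64.39 targets Tyrius, not Bralova; it does not apply.
Duty = $95,819.35 × 0% = $0.00.
Total = $6,617.13 + $103,841.18 + $0.00 = $110,458.31.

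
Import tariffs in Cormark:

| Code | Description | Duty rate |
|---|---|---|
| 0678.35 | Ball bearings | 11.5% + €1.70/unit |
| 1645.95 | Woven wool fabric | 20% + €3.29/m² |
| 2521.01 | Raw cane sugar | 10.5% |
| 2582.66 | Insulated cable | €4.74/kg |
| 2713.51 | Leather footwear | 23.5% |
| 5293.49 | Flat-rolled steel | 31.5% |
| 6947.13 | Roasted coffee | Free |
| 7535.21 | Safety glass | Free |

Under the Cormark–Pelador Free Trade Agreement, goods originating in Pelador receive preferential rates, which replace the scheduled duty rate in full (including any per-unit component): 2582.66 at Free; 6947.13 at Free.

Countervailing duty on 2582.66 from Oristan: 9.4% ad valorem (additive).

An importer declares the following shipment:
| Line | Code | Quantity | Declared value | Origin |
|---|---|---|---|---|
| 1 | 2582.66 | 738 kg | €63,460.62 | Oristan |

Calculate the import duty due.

Line 1 (2582.66, Oristan, 738 kg, €63,460.62):
Base rate for 2582.66 is €4.74/kg.
2582.66 has an FTA preferential rate, but origin Oristan is not Pelador; base rate stands.
Additional duty on 2582.66 from Oristan: +9.4% ad valorem. Applied ad valorem rate = 9.4%.
Duty = €63,460.62 × 9.4% + 738 × €4.74 = €9,463.42.

€9,463.42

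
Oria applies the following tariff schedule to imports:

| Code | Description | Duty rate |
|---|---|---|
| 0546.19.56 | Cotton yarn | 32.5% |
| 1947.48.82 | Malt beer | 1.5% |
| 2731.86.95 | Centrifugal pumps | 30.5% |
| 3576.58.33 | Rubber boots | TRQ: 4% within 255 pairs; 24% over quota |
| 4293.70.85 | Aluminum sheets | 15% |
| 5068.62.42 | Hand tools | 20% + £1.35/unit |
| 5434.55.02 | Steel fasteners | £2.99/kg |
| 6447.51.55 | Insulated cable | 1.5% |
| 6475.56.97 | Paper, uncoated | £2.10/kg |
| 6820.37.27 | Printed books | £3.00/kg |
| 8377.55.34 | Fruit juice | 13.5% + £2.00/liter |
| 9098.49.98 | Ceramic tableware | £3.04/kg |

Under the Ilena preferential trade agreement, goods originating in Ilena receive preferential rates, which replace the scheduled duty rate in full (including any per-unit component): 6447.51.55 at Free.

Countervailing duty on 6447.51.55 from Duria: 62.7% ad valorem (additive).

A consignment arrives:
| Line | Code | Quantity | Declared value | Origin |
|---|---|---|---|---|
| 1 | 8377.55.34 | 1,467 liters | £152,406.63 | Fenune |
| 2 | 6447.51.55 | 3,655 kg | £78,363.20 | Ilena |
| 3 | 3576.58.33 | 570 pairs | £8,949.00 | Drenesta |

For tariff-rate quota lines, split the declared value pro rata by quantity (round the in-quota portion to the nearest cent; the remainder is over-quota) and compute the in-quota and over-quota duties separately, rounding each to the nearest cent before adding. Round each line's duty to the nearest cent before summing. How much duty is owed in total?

£24,855.96

Line 1 (8377.55.34, Fenune, 1,467 liters, £152,406.63):
Base rate for 8377.55.34 is 13.5% + £2.00/liter.
Duty = £152,406.63 × 13.5% + 1,467 × £2.00 = £23,508.90.
Line 2 (6447.51.55, Ilena, 3,655 kg, £78,363.20):
Base rate for 6447.51.55 is 1.5%.
Origin Ilena qualifies under the Oria–Ilena agreement and 6447.51.55 is covered: preferential rate Free applies instead.
The additional-duty order on 6447.51.55 targets Duria, not Ilena; it does not apply.
Duty = £78,363.20 × 0% = £0.00.
Line 3 (3576.58.33, Drenesta, 570 pairs, £8,949.00):
Code 3576.58.33 is under a tariff-rate quota (threshold 255 pairs). In-quota: 255 pairs at 4%; over-quota: 315 pairs at 24%.
Pro-rata value split: in-quota = £8,949.00 × 255/570 = £4,003.50; over-quota = £8,949.00 − £4,003.50 = £4,945.50.
In-quota duty = £4,003.50 × 4% = £160.14. Over-quota duty = £4,945.50 × 24% = £1,186.92.
Line duty = £160.14 + £1,186.92 = £1,347.06.
Total = £23,508.90 + £0.00 + £1,347.06 = £24,855.96.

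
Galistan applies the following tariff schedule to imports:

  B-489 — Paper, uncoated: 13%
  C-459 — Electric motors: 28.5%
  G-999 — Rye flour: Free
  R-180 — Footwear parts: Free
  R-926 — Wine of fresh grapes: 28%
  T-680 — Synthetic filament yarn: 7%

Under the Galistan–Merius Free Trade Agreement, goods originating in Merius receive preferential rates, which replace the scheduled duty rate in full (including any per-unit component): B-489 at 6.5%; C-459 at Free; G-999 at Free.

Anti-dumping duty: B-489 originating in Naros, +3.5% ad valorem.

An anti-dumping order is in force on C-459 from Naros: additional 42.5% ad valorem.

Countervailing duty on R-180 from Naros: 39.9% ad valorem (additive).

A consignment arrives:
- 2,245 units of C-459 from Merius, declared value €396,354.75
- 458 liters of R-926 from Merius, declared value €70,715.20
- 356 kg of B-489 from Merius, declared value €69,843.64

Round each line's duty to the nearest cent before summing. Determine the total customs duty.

€24,340.10

Line 1 (C-459, Merius, 2,245 units, €396,354.75):
Base rate for C-459 is 28.5%.
Origin Merius qualifies under the Galistan–Merius agreement and C-459 is covered: preferential rate Free applies instead.
The additional-duty order on C-459 targets Naros, not Merius; it does not apply.
Duty = €396,354.75 × 0% = €0.00.
Line 2 (R-926, Merius, 458 liters, €70,715.20):
Base rate for R-926 is 28%.
Origin Merius is the FTA partner but R-926 is not on the preference list; base rate stands.
Duty = €70,715.20 × 28% = €19,800.26.
Line 3 (B-489, Merius, 356 kg, €69,843.64):
Base rate for B-489 is 13%.
Origin Merius qualifies under the Galistan–Merius agreement and B-489 is covered: preferential rate 6.5% applies instead.
The additional-duty order on B-489 targets Naros, not Merius; it does not apply.
Duty = €69,843.64 × 6.5% = €4,539.84.
Total = €0.00 + €19,800.26 + €4,539.84 = €24,340.10.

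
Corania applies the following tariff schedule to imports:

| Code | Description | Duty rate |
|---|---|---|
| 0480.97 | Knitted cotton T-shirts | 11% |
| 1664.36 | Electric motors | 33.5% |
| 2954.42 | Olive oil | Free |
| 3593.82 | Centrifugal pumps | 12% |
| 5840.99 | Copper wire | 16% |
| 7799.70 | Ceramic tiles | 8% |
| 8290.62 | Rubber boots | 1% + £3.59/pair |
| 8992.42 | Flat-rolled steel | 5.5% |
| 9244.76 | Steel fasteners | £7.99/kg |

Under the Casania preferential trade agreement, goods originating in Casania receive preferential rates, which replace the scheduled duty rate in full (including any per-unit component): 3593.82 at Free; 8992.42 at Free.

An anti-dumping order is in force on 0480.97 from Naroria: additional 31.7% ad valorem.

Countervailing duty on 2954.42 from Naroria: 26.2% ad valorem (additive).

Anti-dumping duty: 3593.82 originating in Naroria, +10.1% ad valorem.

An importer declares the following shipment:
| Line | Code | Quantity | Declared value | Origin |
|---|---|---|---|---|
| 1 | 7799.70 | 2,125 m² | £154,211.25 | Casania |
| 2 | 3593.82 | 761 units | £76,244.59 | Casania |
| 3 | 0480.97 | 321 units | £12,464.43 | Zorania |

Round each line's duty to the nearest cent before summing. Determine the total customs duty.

Line 1 (7799.70, Casania, 2,125 m², £154,211.25):
Base rate for 7799.70 is 8%.
Origin Casania is the FTA partner but 7799.70 is not on the preference list; base rate stands.
Duty = £154,211.25 × 8% = £12,336.90.
Line 2 (3593.82, Casania, 761 units, £76,244.59):
Base rate for 3593.82 is 12%.
Origin Casania qualifies under the Corania–Casania agreement and 3593.82 is covered: preferential rate Free applies instead.
The additional-duty order on 3593.82 targets Naroria, not Casania; it does not apply.
Duty = £76,244.59 × 0% = £0.00.
Line 3 (0480.97, Zorania, 321 units, £12,464.43):
Base rate for 0480.97 is 11%.
The additional-duty order on 0480.97 targets Naroria, not Zorania; it does not apply.
Duty = £12,464.43 × 11% = £1,371.09.
Total = £12,336.90 + £0.00 + £1,371.09 = £13,707.99.

£13,707.99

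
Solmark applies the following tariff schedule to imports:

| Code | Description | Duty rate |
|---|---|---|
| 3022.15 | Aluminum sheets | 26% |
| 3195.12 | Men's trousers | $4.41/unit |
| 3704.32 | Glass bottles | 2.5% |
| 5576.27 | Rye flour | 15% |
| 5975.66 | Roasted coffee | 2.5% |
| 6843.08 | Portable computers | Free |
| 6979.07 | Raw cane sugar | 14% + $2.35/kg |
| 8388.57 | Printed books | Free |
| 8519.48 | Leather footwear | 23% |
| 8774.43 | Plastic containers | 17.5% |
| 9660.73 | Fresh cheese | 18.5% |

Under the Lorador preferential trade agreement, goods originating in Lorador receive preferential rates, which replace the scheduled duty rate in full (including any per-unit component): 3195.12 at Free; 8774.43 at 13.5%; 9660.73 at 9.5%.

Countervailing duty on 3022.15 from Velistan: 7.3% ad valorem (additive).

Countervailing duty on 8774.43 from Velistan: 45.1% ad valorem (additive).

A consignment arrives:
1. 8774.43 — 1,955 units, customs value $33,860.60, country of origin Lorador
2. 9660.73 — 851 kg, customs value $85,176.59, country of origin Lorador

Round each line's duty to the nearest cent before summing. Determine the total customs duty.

Line 1 (8774.43, Lorador, 1,955 units, $33,860.60):
Base rate for 8774.43 is 17.5%.
Origin Lorador qualifies under the Solmark–Lorador agreement and 8774.43 is covered: preferential rate 13.5% applies instead.
The additional-duty order on 8774.43 targets Velistan, not Lorador; it does not apply.
Duty = $33,860.60 × 13.5% = $4,571.18.
Line 2 (9660.73, Lorador, 851 kg, $85,176.59):
Base rate for 9660.73 is 18.5%.
Origin Lorador qualifies under the Solmark–Lorador agreement and 9660.73 is covered: preferential rate 9.5% applies instead.
Duty = $85,176.59 × 9.5% = $8,091.78.
Total = $4,571.18 + $8,091.78 = $12,662.96.

$12,662.96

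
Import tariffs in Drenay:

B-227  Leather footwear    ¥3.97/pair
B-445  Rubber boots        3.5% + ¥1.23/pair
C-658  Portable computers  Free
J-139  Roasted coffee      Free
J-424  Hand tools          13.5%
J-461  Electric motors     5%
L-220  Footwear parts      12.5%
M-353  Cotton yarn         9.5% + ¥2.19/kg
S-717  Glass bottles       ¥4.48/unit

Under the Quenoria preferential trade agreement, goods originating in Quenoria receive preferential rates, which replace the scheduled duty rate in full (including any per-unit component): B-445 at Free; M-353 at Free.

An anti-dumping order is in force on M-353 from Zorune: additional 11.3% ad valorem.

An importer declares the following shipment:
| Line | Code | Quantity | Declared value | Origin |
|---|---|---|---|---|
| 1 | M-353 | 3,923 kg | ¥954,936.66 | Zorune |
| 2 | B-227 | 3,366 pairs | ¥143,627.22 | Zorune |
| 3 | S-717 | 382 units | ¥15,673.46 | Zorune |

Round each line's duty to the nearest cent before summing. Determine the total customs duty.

¥222,292.58

Line 1 (M-353, Zorune, 3,923 kg, ¥954,936.66):
Base rate for M-353 is 9.5% + ¥2.19/kg.
M-353 has an FTA preferential rate, but origin Zorune is not Quenoria; base rate stands.
Additional duty on M-353 from Zorune: +11.3%. Applied ad valorem rate: 9.5% + 11.3% = 20.8%.
Duty = ¥954,936.66 × 20.8% + 3,923 × ¥2.19 = ¥207,218.20.
Line 2 (B-227, Zorune, 3,366 pairs, ¥143,627.22):
Base rate for B-227 is ¥3.97/pair.
Duty = 3,366 × ¥3.97 = ¥13,363.02.
Line 3 (S-717, Zorune, 382 units, ¥15,673.46):
Base rate for S-717 is ¥4.48/unit.
Duty = 382 × ¥4.48 = ¥1,711.36.
Total = ¥207,218.20 + ¥13,363.02 + ¥1,711.36 = ¥222,292.58.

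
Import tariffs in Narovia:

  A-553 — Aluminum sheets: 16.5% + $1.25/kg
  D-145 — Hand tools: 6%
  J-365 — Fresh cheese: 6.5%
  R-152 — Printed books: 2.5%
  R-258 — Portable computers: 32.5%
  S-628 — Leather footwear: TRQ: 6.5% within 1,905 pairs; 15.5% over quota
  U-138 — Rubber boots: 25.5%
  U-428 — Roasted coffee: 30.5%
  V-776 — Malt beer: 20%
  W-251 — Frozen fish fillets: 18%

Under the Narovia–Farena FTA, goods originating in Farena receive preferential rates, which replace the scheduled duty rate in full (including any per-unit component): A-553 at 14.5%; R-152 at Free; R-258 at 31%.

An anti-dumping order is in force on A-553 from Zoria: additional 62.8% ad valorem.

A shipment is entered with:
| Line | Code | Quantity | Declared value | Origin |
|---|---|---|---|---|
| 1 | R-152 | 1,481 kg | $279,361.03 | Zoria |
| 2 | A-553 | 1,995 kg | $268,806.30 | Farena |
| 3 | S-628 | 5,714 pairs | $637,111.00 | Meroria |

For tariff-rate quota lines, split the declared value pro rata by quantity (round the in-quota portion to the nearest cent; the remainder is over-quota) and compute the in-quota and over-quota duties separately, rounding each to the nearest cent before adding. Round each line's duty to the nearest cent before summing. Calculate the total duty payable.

$125,596.47

Line 1 (R-152, Zoria, 1,481 kg, $279,361.03):
Base rate for R-152 is 2.5%.
R-152 has an FTA preferential rate, but origin Zoria is not Farena; base rate stands.
Duty = $279,361.03 × 2.5% = $6,984.03.
Line 2 (A-553, Farena, 1,995 kg, $268,806.30):
Base rate for A-553 is 16.5% + $1.25/kg.
Origin Farena qualifies under the Narovia–Farena agreement and A-553 is covered: preferential rate 14.5% applies instead.
The additional-duty order on A-553 targets Zoria, not Farena; it does not apply.
Duty = $268,806.30 × 14.5% = $38,976.91.
Line 3 (S-628, Meroria, 5,714 pairs, $637,111.00):
Code S-628 is under a tariff-rate quota (threshold 1,905 pairs). In-quota: 1,905 pairs at 6.5%; over-quota: 3,809 pairs at 15.5%.
Pro-rata value split: in-quota = $637,111.00 × 1,905/5,714 = $212,407.50; over-quota = $637,111.00 − $212,407.50 = $424,703.50.
In-quota duty = $212,407.50 × 6.5% = $13,806.49. Over-quota duty = $424,703.50 × 15.5% = $65,829.04.
Line duty = $13,806.49 + $65,829.04 = $79,635.53.
Total = $6,984.03 + $38,976.91 + $79,635.53 = $125,596.47.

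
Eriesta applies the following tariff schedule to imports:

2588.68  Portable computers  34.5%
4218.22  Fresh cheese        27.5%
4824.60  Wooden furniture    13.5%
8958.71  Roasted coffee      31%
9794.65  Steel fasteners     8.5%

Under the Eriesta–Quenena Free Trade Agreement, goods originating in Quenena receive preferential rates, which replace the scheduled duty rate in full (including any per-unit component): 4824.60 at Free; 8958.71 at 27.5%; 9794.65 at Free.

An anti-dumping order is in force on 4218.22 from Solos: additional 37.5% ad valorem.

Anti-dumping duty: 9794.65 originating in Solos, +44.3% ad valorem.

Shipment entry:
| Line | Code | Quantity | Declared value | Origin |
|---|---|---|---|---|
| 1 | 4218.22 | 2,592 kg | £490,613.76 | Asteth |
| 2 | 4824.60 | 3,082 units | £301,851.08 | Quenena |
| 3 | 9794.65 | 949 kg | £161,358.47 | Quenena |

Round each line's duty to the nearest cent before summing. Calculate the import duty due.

Line 1 (4218.22, Asteth, 2,592 kg, £490,613.76):
Base rate for 4218.22 is 27.5%.
The additional-duty order on 4218.22 targets Solos, not Asteth; it does not apply.
Duty = £490,613.76 × 27.5% = £134,918.78.
Line 2 (4824.60, Quenena, 3,082 units, £301,851.08):
Base rate for 4824.60 is 13.5%.
Origin Quenena qualifies under the Eriesta–Quenena agreement and 4824.60 is covered: preferential rate Free applies instead.
Duty = £301,851.08 × 0% = £0.00.
Line 3 (9794.65, Quenena, 949 kg, £161,358.47):
Base rate for 9794.65 is 8.5%.
Origin Quenena qualifies under the Eriesta–Quenena agreement and 9794.65 is covered: preferential rate Free applies instead.
The additional-duty order on 9794.65 targets Solos, not Quenena; it does not apply.
Duty = £161,358.47 × 0% = £0.00.
Total = £134,918.78 + £0.00 + £0.00 = £134,918.78.

£134,918.78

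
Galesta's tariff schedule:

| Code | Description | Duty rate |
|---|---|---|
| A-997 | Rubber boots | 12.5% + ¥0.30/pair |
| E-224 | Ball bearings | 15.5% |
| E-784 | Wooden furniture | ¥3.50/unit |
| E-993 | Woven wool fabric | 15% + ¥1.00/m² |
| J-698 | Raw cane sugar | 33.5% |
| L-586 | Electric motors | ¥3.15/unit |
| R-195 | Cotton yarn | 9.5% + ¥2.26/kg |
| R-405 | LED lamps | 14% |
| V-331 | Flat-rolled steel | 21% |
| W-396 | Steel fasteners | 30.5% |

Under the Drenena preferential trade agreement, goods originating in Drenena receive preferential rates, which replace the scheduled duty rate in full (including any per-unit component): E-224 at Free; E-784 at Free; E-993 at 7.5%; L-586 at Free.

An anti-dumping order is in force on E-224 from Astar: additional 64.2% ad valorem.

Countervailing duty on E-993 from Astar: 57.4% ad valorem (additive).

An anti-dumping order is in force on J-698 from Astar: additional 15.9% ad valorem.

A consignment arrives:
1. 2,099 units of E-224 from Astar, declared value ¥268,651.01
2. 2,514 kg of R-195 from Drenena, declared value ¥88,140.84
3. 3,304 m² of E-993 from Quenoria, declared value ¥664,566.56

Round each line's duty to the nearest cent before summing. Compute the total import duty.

¥331,158.85

Line 1 (E-224, Astar, 2,099 units, ¥268,651.01):
Base rate for E-224 is 15.5%.
E-224 has an FTA preferential rate, but origin Astar is not Drenena; base rate stands.
Additional duty on E-224 from Astar: +64.2%. Applied ad valorem rate: 15.5% + 64.2% = 79.7%.
Duty = ¥268,651.01 × 79.7% = ¥214,114.85.
Line 2 (R-195, Drenena, 2,514 kg, ¥88,140.84):
Base rate for R-195 is 9.5% + ¥2.26/kg.
Origin Drenena is the FTA partner but R-195 is not on the preference list; base rate stands.
Duty = ¥88,140.84 × 9.5% + 2,514 × ¥2.26 = ¥14,055.02.
Line 3 (E-993, Quenoria, 3,304 m², ¥664,566.56):
Base rate for E-993 is 15% + ¥1.00/m².
E-993 has an FTA preferential rate, but origin Quenoria is not Drenena; base rate stands.
The additional-duty order on E-993 targets Astar, not Quenoria; it does not apply.
Duty = ¥664,566.56 × 15% + 3,304 × ¥1.00 = ¥102,988.98.
Total = ¥214,114.85 + ¥14,055.02 + ¥102,988.98 = ¥331,158.85.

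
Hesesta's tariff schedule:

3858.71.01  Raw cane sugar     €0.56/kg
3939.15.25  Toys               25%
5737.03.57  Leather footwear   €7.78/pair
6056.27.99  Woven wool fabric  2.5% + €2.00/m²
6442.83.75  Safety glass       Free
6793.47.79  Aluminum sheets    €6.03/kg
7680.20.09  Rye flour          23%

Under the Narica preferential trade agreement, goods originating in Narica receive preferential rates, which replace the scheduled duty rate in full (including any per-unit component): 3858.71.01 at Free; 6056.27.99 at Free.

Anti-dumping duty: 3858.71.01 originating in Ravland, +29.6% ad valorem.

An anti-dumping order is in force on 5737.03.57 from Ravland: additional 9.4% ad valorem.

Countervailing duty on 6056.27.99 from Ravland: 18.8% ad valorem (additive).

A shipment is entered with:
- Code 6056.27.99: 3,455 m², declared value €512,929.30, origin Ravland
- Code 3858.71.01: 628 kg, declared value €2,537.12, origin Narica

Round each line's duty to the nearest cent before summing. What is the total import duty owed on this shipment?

€116,163.94

Line 1 (6056.27.99, Ravland, 3,455 m², €512,929.30):
Base rate for 6056.27.99 is 2.5% + €2.00/m².
6056.27.99 has an FTA preferential rate, but origin Ravland is not Narica; base rate stands.
Additional duty on 6056.27.99 from Ravland: +18.8%. Applied ad valorem rate: 2.5% + 18.8% = 21.3%.
Duty = €512,929.30 × 21.3% + 3,455 × €2.00 = €116,163.94.
Line 2 (3858.71.01, Narica, 628 kg, €2,537.12):
Base rate for 3858.71.01 is €0.56/kg.
Origin Narica qualifies under the Hesesta–Narica agreement and 3858.71.01 is covered: preferential rate Free applies instead.
The additional-duty order on 3858.71.01 targets Ravland, not Narica; it does not apply.
Duty = €2,537.12 × 0% = €0.00.
Total = €116,163.94 + €0.00 = €116,163.94.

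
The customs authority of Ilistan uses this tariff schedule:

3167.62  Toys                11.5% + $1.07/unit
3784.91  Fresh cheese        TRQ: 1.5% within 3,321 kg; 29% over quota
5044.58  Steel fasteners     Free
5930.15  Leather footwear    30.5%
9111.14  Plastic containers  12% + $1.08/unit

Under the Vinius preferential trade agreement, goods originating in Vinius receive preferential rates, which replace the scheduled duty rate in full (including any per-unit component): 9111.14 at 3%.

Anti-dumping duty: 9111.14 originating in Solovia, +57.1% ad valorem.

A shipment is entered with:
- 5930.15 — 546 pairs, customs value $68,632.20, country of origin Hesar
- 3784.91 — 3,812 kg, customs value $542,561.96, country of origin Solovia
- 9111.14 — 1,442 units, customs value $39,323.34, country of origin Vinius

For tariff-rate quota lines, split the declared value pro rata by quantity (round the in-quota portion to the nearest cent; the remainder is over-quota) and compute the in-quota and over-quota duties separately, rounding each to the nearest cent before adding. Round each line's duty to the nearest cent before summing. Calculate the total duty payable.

$49,469.06

Line 1 (5930.15, Hesar, 546 pairs, $68,632.20):
Base rate for 5930.15 is 30.5%.
Duty = $68,632.20 × 30.5% = $20,932.82.
Line 2 (3784.91, Solovia, 3,812 kg, $542,561.96):
Code 3784.91 is under a tariff-rate quota (threshold 3,321 kg). In-quota: 3,321 kg at 1.5%; over-quota: 491 kg at 29%.
Pro-rata value split: in-quota = $542,561.96 × 3,321/3,812 = $472,677.93; over-quota = $542,561.96 − $472,677.93 = $69,884.03.
In-quota duty = $472,677.93 × 1.5% = $7,090.17. Over-quota duty = $69,884.03 × 29% = $20,266.37.
Line duty = $7,090.17 + $20,266.37 = $27,356.54.
Line 3 (9111.14, Vinius, 1,442 units, $39,323.34):
Base rate for 9111.14 is 12% + $1.08/unit.
Origin Vinius qualifies under the Ilistan–Vinius agreement and 9111.14 is covered: preferential rate 3% applies instead.
The additional-duty order on 9111.14 targets Solovia, not Vinius; it does not apply.
Duty = $39,323.34 × 3% = $1,179.70.
Total = $20,932.82 + $27,356.54 + $1,179.70 = $49,469.06.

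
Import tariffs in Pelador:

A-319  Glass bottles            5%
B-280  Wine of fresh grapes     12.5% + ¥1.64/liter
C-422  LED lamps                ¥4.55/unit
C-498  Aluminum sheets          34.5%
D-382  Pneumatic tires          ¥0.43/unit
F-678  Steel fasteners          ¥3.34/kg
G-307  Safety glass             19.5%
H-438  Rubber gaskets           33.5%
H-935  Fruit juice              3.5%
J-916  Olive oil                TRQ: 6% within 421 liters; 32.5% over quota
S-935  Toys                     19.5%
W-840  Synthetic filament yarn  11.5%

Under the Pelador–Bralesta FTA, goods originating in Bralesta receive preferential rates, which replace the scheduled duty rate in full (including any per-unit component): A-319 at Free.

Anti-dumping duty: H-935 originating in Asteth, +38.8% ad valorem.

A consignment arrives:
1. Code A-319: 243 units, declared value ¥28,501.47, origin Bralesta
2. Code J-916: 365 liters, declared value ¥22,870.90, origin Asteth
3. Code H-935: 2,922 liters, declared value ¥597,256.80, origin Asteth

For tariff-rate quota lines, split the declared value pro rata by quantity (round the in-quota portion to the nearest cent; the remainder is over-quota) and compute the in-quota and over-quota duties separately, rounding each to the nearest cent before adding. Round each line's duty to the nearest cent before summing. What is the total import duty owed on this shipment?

Line 1 (A-319, Bralesta, 243 units, ¥28,501.47):
Base rate for A-319 is 5%.
Origin Bralesta qualifies under the Pelador–Bralesta agreement and A-319 is covered: preferential rate Free applies instead.
Duty = ¥28,501.47 × 0% = ¥0.00.
Line 2 (J-916, Asteth, 365 liters, ¥22,870.90):
Code J-916 is under a tariff-rate quota (threshold 421 liters). Quantity 365 liters is within the quota, so the in-quota rate 6% applies to the full value.
Duty = ¥22,870.90 × 6% = ¥1,372.25.
Line 3 (H-935, Asteth, 2,922 liters, ¥597,256.80):
Base rate for H-935 is 3.5%.
Additional duty on H-935 from Asteth: +38.8%. Applied ad valorem rate: 3.5% + 38.8% = 42.3%.
Duty = ¥597,256.80 × 42.3% = ¥252,639.63.
Total = ¥0.00 + ¥1,372.25 + ¥252,639.63 = ¥254,011.88.

¥254,011.88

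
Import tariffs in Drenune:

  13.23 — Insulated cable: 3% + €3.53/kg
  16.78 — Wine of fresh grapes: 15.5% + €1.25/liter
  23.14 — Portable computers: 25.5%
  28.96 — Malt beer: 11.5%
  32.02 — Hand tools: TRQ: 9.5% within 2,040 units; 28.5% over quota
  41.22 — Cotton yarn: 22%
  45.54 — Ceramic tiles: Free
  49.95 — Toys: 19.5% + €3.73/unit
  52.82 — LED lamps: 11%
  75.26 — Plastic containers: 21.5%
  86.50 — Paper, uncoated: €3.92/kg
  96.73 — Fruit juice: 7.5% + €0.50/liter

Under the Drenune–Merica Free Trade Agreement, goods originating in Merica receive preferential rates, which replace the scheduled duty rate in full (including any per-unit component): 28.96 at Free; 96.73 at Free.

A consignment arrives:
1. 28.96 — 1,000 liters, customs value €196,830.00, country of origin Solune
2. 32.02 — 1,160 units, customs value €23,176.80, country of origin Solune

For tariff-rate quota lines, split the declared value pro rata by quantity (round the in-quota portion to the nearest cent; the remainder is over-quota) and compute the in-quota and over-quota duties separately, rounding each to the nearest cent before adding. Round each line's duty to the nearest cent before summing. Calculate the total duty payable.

€24,837.25

Line 1 (28.96, Solune, 1,000 liters, €196,830.00):
Base rate for 28.96 is 11.5%.
28.96 has an FTA preferential rate, but origin Solune is not Merica; base rate stands.
Duty = €196,830.00 × 11.5% = €22,635.45.
Line 2 (32.02, Solune, 1,160 units, €23,176.80):
Code 32.02 is under a tariff-rate quota (threshold 2,040 units). Quantity 1,160 units is within the quota, so the in-quota rate 9.5% applies to the full value.
Duty = €23,176.80 × 9.5% = €2,201.80.
Total = €22,635.45 + €2,201.80 = €24,837.25.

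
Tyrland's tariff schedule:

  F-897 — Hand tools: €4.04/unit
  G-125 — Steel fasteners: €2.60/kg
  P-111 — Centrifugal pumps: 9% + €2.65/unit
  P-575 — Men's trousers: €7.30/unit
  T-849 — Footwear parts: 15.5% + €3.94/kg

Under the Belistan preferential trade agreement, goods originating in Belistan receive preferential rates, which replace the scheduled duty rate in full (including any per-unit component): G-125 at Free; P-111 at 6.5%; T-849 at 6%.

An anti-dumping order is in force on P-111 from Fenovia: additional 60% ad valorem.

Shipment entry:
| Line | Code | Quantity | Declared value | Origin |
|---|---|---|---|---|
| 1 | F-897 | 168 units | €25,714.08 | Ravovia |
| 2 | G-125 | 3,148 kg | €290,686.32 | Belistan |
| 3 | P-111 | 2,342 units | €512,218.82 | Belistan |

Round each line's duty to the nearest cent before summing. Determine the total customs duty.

€33,972.94

Line 1 (F-897, Ravovia, 168 units, €25,714.08):
Base rate for F-897 is €4.04/unit.
Duty = 168 × €4.04 = €678.72.
Line 2 (G-125, Belistan, 3,148 kg, €290,686.32):
Base rate for G-125 is €2.60/kg.
Origin Belistan qualifies under the Tyrland–Belistan agreement and G-125 is covered: preferential rate Free applies instead.
Duty = €290,686.32 × 0% = €0.00.
Line 3 (P-111, Belistan, 2,342 units, €512,218.82):
Base rate for P-111 is 9% + €2.65/unit.
Origin Belistan qualifies under the Tyrland–Belistan agreement and P-111 is covered: preferential rate 6.5% applies instead.
The additional-duty order on P-111 targets Fenovia, not Belistan; it does not apply.
Duty = €512,218.82 × 6.5% = €33,294.22.
Total = €678.72 + €0.00 + €33,294.22 = €33,972.94.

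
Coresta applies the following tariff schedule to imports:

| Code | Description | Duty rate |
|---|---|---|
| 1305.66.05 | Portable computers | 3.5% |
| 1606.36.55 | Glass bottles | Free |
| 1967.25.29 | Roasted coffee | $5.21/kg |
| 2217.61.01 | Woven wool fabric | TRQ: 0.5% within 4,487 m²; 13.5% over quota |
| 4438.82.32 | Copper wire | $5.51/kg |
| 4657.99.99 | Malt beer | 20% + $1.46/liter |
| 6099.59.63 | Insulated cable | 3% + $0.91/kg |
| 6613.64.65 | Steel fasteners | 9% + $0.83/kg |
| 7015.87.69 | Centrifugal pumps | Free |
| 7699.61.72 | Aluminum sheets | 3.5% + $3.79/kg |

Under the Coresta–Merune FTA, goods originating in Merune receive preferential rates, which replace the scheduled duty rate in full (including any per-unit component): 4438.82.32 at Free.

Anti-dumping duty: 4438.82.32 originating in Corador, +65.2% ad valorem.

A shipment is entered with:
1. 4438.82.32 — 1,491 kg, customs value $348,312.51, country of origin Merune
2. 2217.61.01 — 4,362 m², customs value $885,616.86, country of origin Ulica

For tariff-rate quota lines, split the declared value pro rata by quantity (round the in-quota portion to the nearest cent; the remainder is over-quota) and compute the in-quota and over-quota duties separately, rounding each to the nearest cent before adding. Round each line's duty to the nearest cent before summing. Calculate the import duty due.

Line 1 (4438.82.32, Merune, 1,491 kg, $348,312.51):
Base rate for 4438.82.32 is $5.51/kg.
Origin Merune qualifies under the Coresta–Merune agreement and 4438.82.32 is covered: preferential rate Free applies instead.
The additional-duty order on 4438.82.32 targets Corador, not Merune; it does not apply.
Duty = $348,312.51 × 0% = $0.00.
Line 2 (2217.61.01, Ulica, 4,362 m², $885,616.86):
Code 2217.61.01 is under a tariff-rate quota (threshold 4,487 m²). Quantity 4,362 m² is within the quota, so the in-quota rate 0.5% applies to the full value.
Duty = $885,616.86 × 0.5% = $4,428.08.
Total = $0.00 + $4,428.08 = $4,428.08.

$4,428.08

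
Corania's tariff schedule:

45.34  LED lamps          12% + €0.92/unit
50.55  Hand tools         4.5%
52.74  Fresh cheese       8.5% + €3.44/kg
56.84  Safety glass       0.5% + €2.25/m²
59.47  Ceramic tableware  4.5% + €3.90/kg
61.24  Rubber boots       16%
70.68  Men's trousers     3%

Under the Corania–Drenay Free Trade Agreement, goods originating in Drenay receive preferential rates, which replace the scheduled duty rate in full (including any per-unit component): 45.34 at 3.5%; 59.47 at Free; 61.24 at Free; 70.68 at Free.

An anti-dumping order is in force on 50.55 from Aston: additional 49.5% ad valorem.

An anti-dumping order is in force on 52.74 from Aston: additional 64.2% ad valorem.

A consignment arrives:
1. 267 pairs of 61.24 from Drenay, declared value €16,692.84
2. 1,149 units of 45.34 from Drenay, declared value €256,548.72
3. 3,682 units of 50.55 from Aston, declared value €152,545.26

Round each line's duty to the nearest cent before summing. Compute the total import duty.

Line 1 (61.24, Drenay, 267 pairs, €16,692.84):
Base rate for 61.24 is 16%.
Origin Drenay qualifies under the Corania–Drenay agreement and 61.24 is covered: preferential rate Free applies instead.
Duty = €16,692.84 × 0% = €0.00.
Line 2 (45.34, Drenay, 1,149 units, €256,548.72):
Base rate for 45.34 is 12% + €0.92/unit.
Origin Drenay qualifies under the Corania–Drenay agreement and 45.34 is covered: preferential rate 3.5% applies instead.
Duty = €256,548.72 × 3.5% = €8,979.21.
Line 3 (50.55, Aston, 3,682 units, €152,545.26):
Base rate for 50.55 is 4.5%.
Additional duty on 50.55 from Aston: +49.5%. Applied ad valorem rate: 4.5% + 49.5% = 54%.
Duty = €152,545.26 × 54% = €82,374.44.
Total = €0.00 + €8,979.21 + €82,374.44 = €91,353.65.

€91,353.65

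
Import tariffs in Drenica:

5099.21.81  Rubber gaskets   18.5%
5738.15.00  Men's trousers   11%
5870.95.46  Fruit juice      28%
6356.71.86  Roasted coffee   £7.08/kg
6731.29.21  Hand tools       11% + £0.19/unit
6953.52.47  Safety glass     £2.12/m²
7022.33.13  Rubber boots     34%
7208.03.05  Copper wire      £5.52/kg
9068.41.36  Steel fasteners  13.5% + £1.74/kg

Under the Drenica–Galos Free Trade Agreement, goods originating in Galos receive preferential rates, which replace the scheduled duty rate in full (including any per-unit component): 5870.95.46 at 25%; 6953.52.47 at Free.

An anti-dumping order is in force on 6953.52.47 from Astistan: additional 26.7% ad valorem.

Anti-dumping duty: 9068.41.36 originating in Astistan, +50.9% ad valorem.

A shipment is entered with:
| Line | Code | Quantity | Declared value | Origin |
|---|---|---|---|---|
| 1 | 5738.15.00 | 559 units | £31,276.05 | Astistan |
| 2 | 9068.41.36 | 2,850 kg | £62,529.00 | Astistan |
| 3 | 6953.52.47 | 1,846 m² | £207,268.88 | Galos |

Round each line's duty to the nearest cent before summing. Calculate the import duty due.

£48,668.05

Line 1 (5738.15.00, Astistan, 559 units, £31,276.05):
Base rate for 5738.15.00 is 11%.
Duty = £31,276.05 × 11% = £3,440.37.
Line 2 (9068.41.36, Astistan, 2,850 kg, £62,529.00):
Base rate for 9068.41.36 is 13.5% + £1.74/kg.
Additional duty on 9068.41.36 from Astistan: +50.9%. Applied ad valorem rate: 13.5% + 50.9% = 64.4%.
Duty = £62,529.00 × 64.4% + 2,850 × £1.74 = £45,227.68.
Line 3 (6953.52.47, Galos, 1,846 m², £207,268.88):
Base rate for 6953.52.47 is £2.12/m².
Origin Galos qualifies under the Drenica–Galos agreement and 6953.52.47 is covered: preferential rate Free applies instead.
The additional-duty order on 6953.52.47 targets Astistan, not Galos; it does not apply.
Duty = £207,268.88 × 0% = £0.00.
Total = £3,440.37 + £45,227.68 + £0.00 = £48,668.05.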